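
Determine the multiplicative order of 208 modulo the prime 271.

The order of 208 must divide p − 1 = 270 = 2 · 3^3 · 5.
Divisors: 1, 2, 3, 5, 6, 9, 10, 15, 18, 27, 30, 45, 54, 90, 135, 270.
Check each in increasing order: 208^1 ≡ 208;  208^2 ≡ 175;  208^3 ≡ 86;  208^5 ≡ 145;  208^6 ≡ 79;  208^9 ≡ 19;  208^10 ≡ 158;  208^15 ≡ 146;  208^18 ≡ 90;  208^27 ≡ 84;  208^30 ≡ 178;  208^45 ≡ 243;  208^54 ≡ 10;  208^90 ≡ 242;  208^135 ≡ 270;  208^270 ≡ 1.
Smallest exponent giving 1 is 270.

270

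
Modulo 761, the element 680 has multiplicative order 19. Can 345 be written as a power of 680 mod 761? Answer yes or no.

⟨680⟩ has order 19; its elements mod 761 are {1, 25, 152, 232, 233, 258, 274, 357, 362, 405, 410, 473, 498, 554, 625, 636, 679, 680, 756}.
345 is not in this set.

no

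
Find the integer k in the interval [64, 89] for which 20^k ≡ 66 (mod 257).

Compute 20^64 mod 257 = 16, then multiply by 20 repeatedly:
  20^64=16  20^65=63  20^66=232  20^67=14  20^68=23
  20^69=203  20^70=205  20^71=245  20^72=17  20^73=83
  20^74=118  20^75=47  20^76=169  20^77=39  20^78=9
  20^79=180  20^80=2  20^81=40  20^82=29  20^83=66
Found 66 at exponent 83.

83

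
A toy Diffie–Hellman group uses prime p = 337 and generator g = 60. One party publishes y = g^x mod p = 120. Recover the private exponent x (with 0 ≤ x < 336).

Baby-step giant-step with m = ceil(sqrt(336)) = 19.
Baby table (60^j mod 337 for j=0..18):
  0:1  1:60  2:230  3:320  4:328  5:134  6:289  7:153
  8:81  9:142  10:95  11:308  12:282  13:70  14:156  15:261
  16:158  17:44  18:281
Giant step factor: 60^(-19) ≡ 236 (mod 337).
Scan 120·236^i mod 337 for i = 0, 1, …:
  i=0: 120   i=1: 12   i=2: 136   i=3: 81
Match at i=3, j=8: x = 3·19 + 8 = 65.

65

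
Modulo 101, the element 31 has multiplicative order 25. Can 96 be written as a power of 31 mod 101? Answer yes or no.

⟨31⟩ has order 25; its elements mod 101 are {1, 5, 16, 19, 24, 25, 31, 36, 37, 52, 54, 56, 58, 68, 71, 78, 79, 80, 81, 84, 87, 88, 92, 95, 97}.
96 is not in this set.

no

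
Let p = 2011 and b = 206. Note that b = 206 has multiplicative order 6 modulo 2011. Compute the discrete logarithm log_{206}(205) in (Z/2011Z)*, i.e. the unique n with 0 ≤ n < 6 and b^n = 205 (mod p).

Successive powers of 206 modulo 2011:
  206^0=1  206^1=206  206^2=205
So 206^2 ≡ 205 (mod 2011), giving n = 2.

2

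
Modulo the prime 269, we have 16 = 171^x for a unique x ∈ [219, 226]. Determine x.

Compute 171^219 mod 269 = 181, then multiply by 171 repeatedly:
  171^219=181  171^220=16
Found 16 at exponent 220.

220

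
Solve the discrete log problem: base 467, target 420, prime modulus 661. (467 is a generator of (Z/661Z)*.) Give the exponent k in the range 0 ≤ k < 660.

5

Baby-step giant-step with m = ceil(sqrt(660)) = 26.
Baby table (467^j mod 661 for j=0..25):
  0:1  1:467  2:620  3:22  4:359  5:420  6:484  7:627
  8:647  9:72  10:574  11:353  12:262  13:69  14:495  15:476
  16:196  17:314  18:557  19:346  20:298  21:356  22:341  23:607
  24:561  25:231
Giant step factor: 467^(-26) ≡ 74 (mod 661).
Scan 420·74^i mod 661 for i = 0, 1, …:
  i=0: 420
Match at i=0, j=5: k = 0·26 + 5 = 5.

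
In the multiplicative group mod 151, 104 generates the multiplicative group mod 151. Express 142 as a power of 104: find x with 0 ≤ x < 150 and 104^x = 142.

Baby-step giant-step with m = ceil(sqrt(150)) = 13.
Baby table (104^j mod 151 for j=0..12):
  0:1  1:104  2:95  3:65  4:116  5:135  6:148  7:141
  8:17  9:107  10:105  11:48  12:9
Giant step factor: 104^(-13) ≡ 146 (mod 151).
Scan 142·146^i mod 151 for i = 0, 1, …:
  i=0: 142   i=1: 45   i=2: 77   i=3: 68
  i=4: 113   i=5: 39   i=6: 107
Match at i=6, j=9: x = 6·13 + 9 = 87.

87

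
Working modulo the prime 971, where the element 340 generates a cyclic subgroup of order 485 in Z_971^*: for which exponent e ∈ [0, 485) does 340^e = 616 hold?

362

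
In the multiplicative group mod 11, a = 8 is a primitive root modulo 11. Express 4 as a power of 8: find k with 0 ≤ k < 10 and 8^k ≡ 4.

4

Successive powers of 8 modulo 11:
  8^0=1  8^1=8  8^2=9  8^3=6  8^4=4
So 8^4 ≡ 4 (mod 11), giving k = 4.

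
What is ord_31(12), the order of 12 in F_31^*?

30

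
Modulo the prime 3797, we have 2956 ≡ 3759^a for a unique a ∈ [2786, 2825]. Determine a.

2824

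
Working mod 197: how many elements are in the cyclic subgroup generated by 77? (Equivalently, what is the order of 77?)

The order of 77 must divide p − 1 = 196 = 2^2 · 7^2.
Divisors: 1, 2, 4, 7, 14, 28, 49, 98, 196.
Check each in increasing order: 77^1 ≡ 77;  77^2 ≡ 19;  77^4 ≡ 164;  77^7 ≡ 183;  77^14 ≡ 196;  77^28 ≡ 1.
Smallest exponent giving 1 is 28.

28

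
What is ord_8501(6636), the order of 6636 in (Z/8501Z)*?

8500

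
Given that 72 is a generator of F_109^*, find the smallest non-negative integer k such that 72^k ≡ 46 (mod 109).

18

Baby-step giant-step with m = ceil(sqrt(108)) = 11.
Baby table (72^j mod 109 for j=0..10):
  0:1  1:72  2:61  3:32  4:15  5:99  6:43  7:44
  8:7  9:68  10:100
Giant step factor: 72^(-11) ≡ 91 (mod 109).
Scan 46·91^i mod 109 for i = 0, 1, …:
  i=0: 46   i=1: 44
Match at i=1, j=7: k = 1·11 + 7 = 18.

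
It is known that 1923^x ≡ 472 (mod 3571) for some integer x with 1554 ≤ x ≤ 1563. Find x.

1557

Compute 1923^1554 mod 3571 = 1067, then multiply by 1923 repeatedly:
  1923^1554=1067  1923^1555=2087  1923^1556=3068  1923^1557=472
Found 472 at exponent 1557.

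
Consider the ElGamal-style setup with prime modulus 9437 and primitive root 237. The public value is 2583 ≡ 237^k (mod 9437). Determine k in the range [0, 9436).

4237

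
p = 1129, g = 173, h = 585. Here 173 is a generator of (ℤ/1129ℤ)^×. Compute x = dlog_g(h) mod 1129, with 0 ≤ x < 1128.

1087

Baby-step giant-step with m = ceil(sqrt(1128)) = 34.
Baby table (173^j mod 1129 for j=0..33):
  0:1  1:173  2:575  3:123  4:957  5:727  6:452  7:295
  8:230  9:275  10:157  11:65  12:1084  13:118  14:92  15:110
  16:966  17:26  18:1111  19:273  20:940  21:44  22:838  23:462
  24:896  25:335  26:376  27:695  28:561  29:1088  30:810  31:134
  32:602  33:278
Giant step factor: 173^(-34) ≡ 967 (mod 1129).
Scan 585·967^i mod 1129 for i = 0, 1, …:
  i=0: 585   i=1: 66   i=2: 598   i=3: 218
  i=4: 812   i=5: 549   i=6: 253   i=7: 787
  i=8: 83   i=9: 102     …   i=30: 514
  i=31: 278
Match at i=31, j=33: x = 31·34 + 33 = 1087.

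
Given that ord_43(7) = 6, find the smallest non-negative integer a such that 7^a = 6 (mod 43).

Successive powers of 7 modulo 43:
  7^0=1  7^1=7  7^2=6
So 7^2 ≡ 6 (mod 43), giving a = 2.

2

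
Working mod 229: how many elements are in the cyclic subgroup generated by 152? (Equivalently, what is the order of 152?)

228

The order of 152 must divide p − 1 = 228 = 2^2 · 3 · 19.
Divisors: 1, 2, 3, 4, 6, 12, 19, 38, 57, 76, 114, 228.
Check each in increasing order: 152^1 ≡ 152;  152^2 ≡ 204;  152^3 ≡ 93;  152^4 ≡ 167;  152^6 ≡ 176;  152^12 ≡ 61;  152^19 ≡ 18;  152^38 ≡ 95;  152^57 ≡ 107;  152^76 ≡ 94;  152^114 ≡ 228;  152^228 ≡ 1.
Smallest exponent giving 1 is 228.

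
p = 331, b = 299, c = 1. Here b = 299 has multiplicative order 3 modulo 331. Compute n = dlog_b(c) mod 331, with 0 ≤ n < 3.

Successive powers of 299 modulo 331:
  299^0=1
So 299^0 ≡ 1 (mod 331), giving n = 0.

0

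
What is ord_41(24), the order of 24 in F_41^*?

40

The order of 24 must divide p − 1 = 40 = 2^3 · 5.
Divisors: 1, 2, 4, 5, 8, 10, 20, 40.
Check each in increasing order: 24^1 ≡ 24;  24^2 ≡ 2;  24^4 ≡ 4;  24^5 ≡ 14;  24^8 ≡ 16;  24^10 ≡ 32;  24^20 ≡ 40;  24^40 ≡ 1.
Smallest exponent giving 1 is 40.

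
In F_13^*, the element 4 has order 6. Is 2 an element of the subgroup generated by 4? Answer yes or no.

no

⟨4⟩ has order 6; its elements mod 13 are {1, 3, 4, 9, 10, 12}.
2 is not in this set.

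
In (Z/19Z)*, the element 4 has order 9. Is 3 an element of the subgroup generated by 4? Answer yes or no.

3 ∈ ⟨4⟩ iff 3^9 ≡ 1 (mod 19), since |⟨4⟩| = 9.
3^9 mod 19 = 18.
Since 18 ≠ 1, 3 does not lie in the subgroup.

no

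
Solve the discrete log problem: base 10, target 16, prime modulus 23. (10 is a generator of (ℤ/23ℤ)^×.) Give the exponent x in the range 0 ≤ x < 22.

10

Successive powers of 10 modulo 23:
  10^0=1  10^1=10  10^2=8  10^3=11  10^4=18  10^5=19
  10^6=6  10^7=14  10^8=2  10^9=20  10^10=16
So 10^10 ≡ 16 (mod 23), giving x = 10.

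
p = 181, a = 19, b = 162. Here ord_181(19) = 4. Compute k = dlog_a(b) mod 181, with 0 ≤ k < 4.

3

Successive powers of 19 modulo 181:
  19^0=1  19^1=19  19^2=180  19^3=162
So 19^3 ≡ 162 (mod 181), giving k = 3.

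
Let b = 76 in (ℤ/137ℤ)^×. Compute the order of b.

68

The order of 76 must divide p − 1 = 136 = 2^3 · 17.
Divisors: 1, 2, 4, 8, 17, 34, 68, 136.
Check each in increasing order: 76^1 ≡ 76;  76^2 ≡ 22;  76^4 ≡ 73;  76^8 ≡ 123;  76^17 ≡ 100;  76^34 ≡ 136;  76^68 ≡ 1.
Smallest exponent giving 1 is 68.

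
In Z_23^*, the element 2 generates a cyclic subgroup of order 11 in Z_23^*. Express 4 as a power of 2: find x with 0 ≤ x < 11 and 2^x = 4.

2

Successive powers of 2 modulo 23:
  2^0=1  2^1=2  2^2=4
So 2^2 ≡ 4 (mod 23), giving x = 2.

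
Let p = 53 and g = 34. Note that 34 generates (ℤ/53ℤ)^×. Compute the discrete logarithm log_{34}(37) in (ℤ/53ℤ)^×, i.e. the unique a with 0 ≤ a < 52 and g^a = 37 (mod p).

50

Baby-step giant-step with m = ceil(sqrt(52)) = 8.
Baby table (34^j mod 53 for j=0..7):
  0:1  1:34  2:43  3:31  4:47  5:8  6:7  7:26
Giant step factor: 34^(-8) ≡ 28 (mod 53).
Scan 37·28^i mod 53 for i = 0, 1, …:
  i=0: 37   i=1: 29   i=2: 17   i=3: 52
  i=4: 25   i=5: 11   i=6: 43
Match at i=6, j=2: a = 6·8 + 2 = 50.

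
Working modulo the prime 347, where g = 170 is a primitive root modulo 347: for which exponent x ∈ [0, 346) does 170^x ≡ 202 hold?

150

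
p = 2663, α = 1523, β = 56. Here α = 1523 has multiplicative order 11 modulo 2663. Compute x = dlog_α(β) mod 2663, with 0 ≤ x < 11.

2

Successive powers of 1523 modulo 2663:
  1523^0=1  1523^1=1523  1523^2=56
So 1523^2 ≡ 56 (mod 2663), giving x = 2.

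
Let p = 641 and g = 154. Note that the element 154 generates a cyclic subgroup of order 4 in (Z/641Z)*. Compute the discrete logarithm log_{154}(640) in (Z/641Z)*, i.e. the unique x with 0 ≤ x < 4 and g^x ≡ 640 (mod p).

2

Successive powers of 154 modulo 641:
  154^0=1  154^1=154  154^2=640
So 154^2 ≡ 640 (mod 641), giving x = 2.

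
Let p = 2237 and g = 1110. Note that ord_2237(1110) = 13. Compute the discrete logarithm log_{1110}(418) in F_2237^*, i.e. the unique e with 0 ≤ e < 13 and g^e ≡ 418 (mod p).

11

Successive powers of 1110 modulo 2237:
  1110^0=1  1110^1=1110  1110^2=1750  1110^3=784  1110^4=47  1110^5=719
  1110^6=1718  1110^7=1056  1110^8=2209  1110^9=238  1110^10=214  1110^11=418
So 1110^11 ≡ 418 (mod 2237), giving e = 11.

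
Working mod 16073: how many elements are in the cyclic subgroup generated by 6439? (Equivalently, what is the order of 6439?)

The order of 6439 must divide p − 1 = 16072 = 2^3 · 7^2 · 41.
Divisors: 1, 2, 4, 7, 8, 14, 28, 41, 49, 56, 82, 98, 164, 196, 287, 328, 392, 574, 1148, 2009, 2296, 4018, 8036, 16072.
Check each in increasing order: 6439^1 ≡ 6439;  6439^2 ≡ 8454;  6439^4 ≡ 9558;  6439^7 ≡ 948;  6439^8 ≡ 12505;  6439^14 ≡ 14689;  6439^28 ≡ 2769;  6439^41 ≡ 4542;  6439^49 ≡ 11801;  6439^56 ≡ 540;  6439^82 ≡ 8105;  6439^98 ≡ 7129;  6439^164 ≡ 674;  6439^196 ≡ 15888;  6439^287 ≡ 11240;  6439^328 ≡ 4232;  6439^392 ≡ 2079;  6439^574 ≡ 3820;  6439^1148 ≡ 14189;  6439^2009 ≡ 2558;  6439^2296 ≡ 13396;  6439^4018 ≡ 1653;  6439^8036 ≡ 16072;  6439^16072 ≡ 1.
Smallest exponent giving 1 is 16072.

16072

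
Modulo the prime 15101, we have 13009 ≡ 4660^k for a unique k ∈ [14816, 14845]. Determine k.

14827

Compute 4660^14816 mod 15101 = 8528, then multiply by 4660 repeatedly:
  4660^14816=8528  4660^14817=9749  4660^14818=6532  4660^14819=10605  4660^14820=8828
  4660^14821=3356  4660^14822=9425  4660^14823=6792  4660^14824=14125  4660^14825=12342
  4660^14826=9112  4660^14827=13009
Found 13009 at exponent 14827.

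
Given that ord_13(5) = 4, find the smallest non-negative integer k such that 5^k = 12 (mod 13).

2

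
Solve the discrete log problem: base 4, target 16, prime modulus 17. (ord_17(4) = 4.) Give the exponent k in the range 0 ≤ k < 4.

2

Successive powers of 4 modulo 17:
  4^0=1  4^1=4  4^2=16
So 4^2 ≡ 16 (mod 17), giving k = 2.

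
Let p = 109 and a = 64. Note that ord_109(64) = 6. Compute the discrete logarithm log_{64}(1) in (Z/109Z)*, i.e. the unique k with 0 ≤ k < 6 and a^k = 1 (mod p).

0

Successive powers of 64 modulo 109:
  64^0=1
So 64^0 ≡ 1 (mod 109), giving k = 0.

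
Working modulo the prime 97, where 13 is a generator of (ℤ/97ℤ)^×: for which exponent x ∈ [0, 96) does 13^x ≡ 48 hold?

62

Baby-step giant-step with m = ceil(sqrt(96)) = 10.
Baby table (13^j mod 97 for j=0..9):
  0:1  1:13  2:72  3:63  4:43  5:74  6:89  7:90
  8:6  9:78
Giant step factor: 13^(-10) ≡ 86 (mod 97).
Scan 48·86^i mod 97 for i = 0, 1, …:
  i=0: 48   i=1: 54   i=2: 85   i=3: 35
  i=4: 3   i=5: 64   i=6: 72
Match at i=6, j=2: x = 6·10 + 2 = 62.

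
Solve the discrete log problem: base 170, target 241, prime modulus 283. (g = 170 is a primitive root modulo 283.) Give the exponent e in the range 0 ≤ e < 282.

219

Baby-step giant-step with m = ceil(sqrt(282)) = 17.
Baby table (170^j mod 283 for j=0..16):
  0:1  1:170  2:34  3:120  4:24  5:118  6:250  7:50
  8:10  9:2  10:57  11:68  12:240  13:48  14:236  15:217
  16:100
Giant step factor: 170^(-17) ≡ 184 (mod 283).
Scan 241·184^i mod 283 for i = 0, 1, …:
  i=0: 241   i=1: 196   i=2: 123   i=3: 275
  i=4: 226   i=5: 266   i=6: 268   i=7: 70
  i=8: 145   i=9: 78   i=10: 202   i=11: 95
  i=12: 217
Match at i=12, j=15: e = 12·17 + 15 = 219.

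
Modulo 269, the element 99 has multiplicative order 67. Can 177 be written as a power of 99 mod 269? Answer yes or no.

yes

177 ∈ ⟨99⟩ iff 177^67 ≡ 1 (mod 269), since |⟨99⟩| = 67.
177^67 mod 269 = 1.
Since 1 = 1, 177 lies in the subgroup.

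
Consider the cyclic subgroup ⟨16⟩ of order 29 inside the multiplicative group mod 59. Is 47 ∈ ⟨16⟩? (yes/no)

no

47 ∈ ⟨16⟩ iff 47^29 ≡ 1 (mod 59), since |⟨16⟩| = 29.
47^29 mod 59 = 58.
Since 58 ≠ 1, 47 does not lie in the subgroup.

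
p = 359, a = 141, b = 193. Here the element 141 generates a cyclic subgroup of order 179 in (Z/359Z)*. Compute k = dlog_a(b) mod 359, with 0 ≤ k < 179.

Baby-step giant-step with m = ceil(sqrt(179)) = 14.
Baby table (141^j mod 359 for j=0..13):
  0:1  1:141  2:136  3:149  4:187  5:160  6:302  7:220
  8:146  9:123  10:111  11:214  12:18  13:25
Giant step factor: 141^(-14) ≡ 243 (mod 359).
Scan 193·243^i mod 359 for i = 0, 1, …:
  i=0: 193   i=1: 229   i=2: 2   i=3: 127
  i=4: 346   i=5: 72   i=6: 264   i=7: 250
  i=8: 79   i=9: 170   i=10: 25
Match at i=10, j=13: k = 10·14 + 13 = 153.

153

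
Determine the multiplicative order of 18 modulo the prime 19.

2

The order of 18 must divide p − 1 = 18 = 2 · 3^2.
Divisors: 1, 2, 3, 6, 9, 18.
Check each in increasing order: 18^1 ≡ 18;  18^2 ≡ 1.
Smallest exponent giving 1 is 2.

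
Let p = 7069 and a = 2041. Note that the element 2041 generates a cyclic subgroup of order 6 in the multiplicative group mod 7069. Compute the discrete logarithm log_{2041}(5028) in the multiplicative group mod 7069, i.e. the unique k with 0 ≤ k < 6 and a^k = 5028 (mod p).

Successive powers of 2041 modulo 7069:
  2041^0=1  2041^1=2041  2041^2=2040  2041^3=7068  2041^4=5028
So 2041^4 ≡ 5028 (mod 7069), giving k = 4.

4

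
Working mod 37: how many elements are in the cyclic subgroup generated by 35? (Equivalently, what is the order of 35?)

The order of 35 must divide p − 1 = 36 = 2^2 · 3^2.
Divisors: 1, 2, 3, 4, 6, 9, 12, 18, 36.
Check each in increasing order: 35^1 ≡ 35;  35^2 ≡ 4;  35^3 ≡ 29;  35^4 ≡ 16;  35^6 ≡ 27;  35^9 ≡ 6;  35^12 ≡ 26;  35^18 ≡ 36;  35^36 ≡ 1.
Smallest exponent giving 1 is 36.

36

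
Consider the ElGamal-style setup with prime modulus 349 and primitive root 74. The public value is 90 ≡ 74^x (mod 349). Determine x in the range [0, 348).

181

Baby-step giant-step with m = ceil(sqrt(348)) = 19.
Baby table (74^j mod 349 for j=0..18):
  0:1  1:74  2:241  3:35  4:147  5:59  6:178  7:259
  8:320  9:297  10:340  11:32  12:274  13:34  14:73  15:167
  16:143  17:112  18:261
Giant step factor: 74^(-19) ≡ 44 (mod 349).
Scan 90·44^i mod 349 for i = 0, 1, …:
  i=0: 90   i=1: 121   i=2: 89   i=3: 77
  i=4: 247   i=5: 49   i=6: 62   i=7: 285
  i=8: 325   i=9: 340
Match at i=9, j=10: x = 9·19 + 10 = 181.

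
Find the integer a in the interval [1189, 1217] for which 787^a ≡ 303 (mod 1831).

1201

Compute 787^1189 mod 1831 = 1495, then multiply by 787 repeatedly:
  787^1189=1495  787^1190=1063  787^1191=1645  787^1192=98  787^1193=224
  787^1194=512  787^1195=124  787^1196=545  787^1197=461  787^1198=269
  787^1199=1138  787^1200=247  787^1201=303
Found 303 at exponent 1201.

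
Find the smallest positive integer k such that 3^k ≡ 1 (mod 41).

8

The order of 3 must divide p − 1 = 40 = 2^3 · 5.
Divisors: 1, 2, 4, 5, 8, 10, 20, 40.
Check each in increasing order: 3^1 ≡ 3;  3^2 ≡ 9;  3^4 ≡ 40;  3^5 ≡ 38;  3^8 ≡ 1.
Smallest exponent giving 1 is 8.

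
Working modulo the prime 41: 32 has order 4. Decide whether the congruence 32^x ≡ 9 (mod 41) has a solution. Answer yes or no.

⟨32⟩ has order 4; its elements mod 41 are {1, 9, 32, 40}.
9 is in this set.

yes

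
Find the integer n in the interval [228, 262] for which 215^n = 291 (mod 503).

246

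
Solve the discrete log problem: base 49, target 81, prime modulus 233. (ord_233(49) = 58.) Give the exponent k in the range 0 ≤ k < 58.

23

Successive powers of 49 modulo 233:
  49^0=1  49^1=49  49^2=71  49^3=217  49^4=148  49^5=29
  49^6=23  49^7=195  49^8=2  49^9=98  49^10=142  49^11=201
  49^12=63  49^13=58  49^14=46  49^15=157  49^16=4  49^17=196
  49^18=51  49^19=169  49^20=126  49^21=116  49^22=92  49^23=81
So 49^23 ≡ 81 (mod 233), giving k = 23.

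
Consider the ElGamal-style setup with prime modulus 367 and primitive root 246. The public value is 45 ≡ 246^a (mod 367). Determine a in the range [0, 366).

351

Baby-step giant-step with m = ceil(sqrt(366)) = 20.
Baby table (246^j mod 367 for j=0..19):
  0:1  1:246  2:328  3:315  4:53  5:193  6:135  7:180
  8:240  9:320  10:182  11:365  12:242  13:78  14:104  15:261
  16:348  17:97  18:7  19:254
Giant step factor: 246^(-20) ≡ 82 (mod 367).
Scan 45·82^i mod 367 for i = 0, 1, …:
  i=0: 45   i=1: 20   i=2: 172   i=3: 158
  i=4: 111   i=5: 294   i=6: 253   i=7: 194
  i=8: 127   i=9: 138     …   i=16: 179
  i=17: 365
Match at i=17, j=11: a = 17·20 + 11 = 351.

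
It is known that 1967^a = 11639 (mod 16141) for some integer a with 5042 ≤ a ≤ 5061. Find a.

5051

Compute 1967^5042 mod 16141 = 6319, then multiply by 1967 repeatedly:
  1967^5042=6319  1967^5043=903  1967^5044=691  1967^5045=3353  1967^5046=9823
  1967^5047=1064  1967^5048=10699  1967^5049=13210  1967^5050=13201  1967^5051=11639
Found 11639 at exponent 5051.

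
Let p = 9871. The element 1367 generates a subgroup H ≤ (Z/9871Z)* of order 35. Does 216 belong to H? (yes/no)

no

216 ∈ ⟨1367⟩ iff 216^35 ≡ 1 (mod 9871), since |⟨1367⟩| = 35.
216^35 mod 9871 = 4789.
Since 4789 ≠ 1, 216 does not lie in the subgroup.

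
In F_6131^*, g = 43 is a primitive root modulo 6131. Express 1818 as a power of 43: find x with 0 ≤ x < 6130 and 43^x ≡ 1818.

Baby-step giant-step with m = ceil(sqrt(6130)) = 79.
Baby table (43^j mod 6131 for j=0..78):
  0:1  1:43  2:1849  3:5935  4:3834  5:5456  6:1630  7:2649
  8:3549  9:5463  10:1931  11:3330  12:2177  13:1646  14:3337  15:2478
  16:2327  17:1965  18:4792  19:3733  20:1113  21:4942  22:4052  23:2568
  24:66  25:2838  26:5545  27:5457  28:1673  29:4498  30:3353  31:3166
  32:1256  33:4960  34:4826  35:5195  36:2669  37:4409  38:5657  39:4142
  40:307  41:939  42:3591  43:1138  44:6017  45:1229  46:3799  47:3951
  48:4356  49:3378  50:4241  51:4564  52:60  53:2580  54:582  55:502
  56:3193  57:2417  58:5835  59:5665  60:4486  61:2837  62:5502  63:3608
  64:1869  65:664  66:4028  67:1536  68:4738  69:1411  70:5494  71:3264
  72:5470  73:2232  74:4011  75:805  76:3960  77:4743  78:1626
Giant step factor: 43^(-79) ≡ 3240 (mod 6131).
Scan 1818·3240^i mod 6131 for i = 0, 1, …:
  i=0: 1818   i=1: 4560   i=2: 4821   i=3: 4383
  i=4: 1524   i=5: 2305   i=6: 642   i=7: 1671
  i=8: 367   i=9: 5797   i=10: 3027   i=11: 4011
Match at i=11, j=74: x = 11·79 + 74 = 943.

943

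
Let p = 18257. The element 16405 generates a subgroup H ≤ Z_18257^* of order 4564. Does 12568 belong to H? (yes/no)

12568 ∈ ⟨16405⟩ iff 12568^4564 ≡ 1 (mod 18257), since |⟨16405⟩| = 4564.
12568^4564 mod 18257 = 1.
Since 1 = 1, 12568 lies in the subgroup.

yes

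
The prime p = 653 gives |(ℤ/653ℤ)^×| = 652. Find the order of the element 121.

163

The order of 121 must divide p − 1 = 652 = 2^2 · 163.
Divisors: 1, 2, 4, 163, 326, 652.
Check each in increasing order: 121^1 ≡ 121;  121^2 ≡ 275;  121^4 ≡ 530;  121^163 ≡ 1.
Smallest exponent giving 1 is 163.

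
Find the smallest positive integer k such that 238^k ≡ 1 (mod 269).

268

The order of 238 must divide p − 1 = 268 = 2^2 · 67.
Divisors: 1, 2, 4, 67, 134, 268.
Check each in increasing order: 238^1 ≡ 238;  238^2 ≡ 154;  238^4 ≡ 44;  238^67 ≡ 187;  238^134 ≡ 268;  238^268 ≡ 1.
Smallest exponent giving 1 is 268.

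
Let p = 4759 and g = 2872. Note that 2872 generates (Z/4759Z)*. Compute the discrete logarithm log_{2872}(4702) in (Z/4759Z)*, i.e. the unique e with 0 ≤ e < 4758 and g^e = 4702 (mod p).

Baby-step giant-step with m = ceil(sqrt(4758)) = 69.
Baby table (2872^j mod 4759 for j=0..68):
  0:1  1:2872  2:1037  3:3889  4:4594  5:2020  6:219  7:780
  8:3430  9:4589  10:1937  11:4552  12:371  13:4255  14:4007  15:842
  16:652  17:2257  18:346  19:3840  20:1877  21:3556  22:18  23:4106
  24:4389  25:3376  26:1789  27:3047  28:3942  29:4522  30:4632  31:1699
  32:1553  33:1033  34:1919  35:446  36:741  37:879  38:2218  39:2554
  40:1469  41:2494  42:473  43:2141  44:324  45:2523  46:2858  47:3660
  48:3648  49:2497  50:4330  51:493  52:2473  53:2028  54:4159  55:4317
  56:1229  57:3269  58:3820  59:1545  60:1852  61:3141  62:2647  63:2061
  64:3755  65:466  66:1073  67:2583  68:3854
Giant step factor: 2872^(-69) ≡ 185 (mod 4759).
Scan 4702·185^i mod 4759 for i = 0, 1, …:
  i=0: 4702   i=1: 3732   i=2: 365   i=3: 899
  i=4: 4509   i=5: 1340   i=6: 432   i=7: 3776
  i=8: 3746   i=9: 2955     …   i=26: 3191
  i=27: 219
Match at i=27, j=6: e = 27·69 + 6 = 1869.

1869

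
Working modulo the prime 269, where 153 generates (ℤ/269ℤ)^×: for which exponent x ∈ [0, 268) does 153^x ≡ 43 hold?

258

Baby-step giant-step with m = ceil(sqrt(268)) = 17.
Baby table (153^j mod 269 for j=0..16):
  0:1  1:153  2:6  3:111  4:36  5:128  6:216  7:230
  8:220  9:35  10:244  11:210  12:119  13:184  14:176  15:28
  16:249
Giant step factor: 153^(-17) ≡ 261 (mod 269).
Scan 43·261^i mod 269 for i = 0, 1, …:
  i=0: 43   i=1: 194   i=2: 62   i=3: 42
  i=4: 202   i=5: 267   i=6: 16   i=7: 141
  i=8: 217   i=9: 147     …   i=14: 87
  i=15: 111
Match at i=15, j=3: x = 15·17 + 3 = 258.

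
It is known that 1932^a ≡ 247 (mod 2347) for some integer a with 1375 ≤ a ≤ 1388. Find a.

1377

Compute 1932^1375 mod 2347 = 927, then multiply by 1932 repeatedly:
  1932^1375=927  1932^1376=203  1932^1377=247
Found 247 at exponent 1377.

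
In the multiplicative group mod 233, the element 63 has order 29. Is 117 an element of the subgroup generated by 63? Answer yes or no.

117 ∈ ⟨63⟩ iff 117^29 ≡ 1 (mod 233), since |⟨63⟩| = 29.
117^29 mod 233 = 1.
Since 1 = 1, 117 lies in the subgroup.

yes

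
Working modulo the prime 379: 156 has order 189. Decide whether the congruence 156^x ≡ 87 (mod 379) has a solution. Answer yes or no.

87 ∈ ⟨156⟩ iff 87^189 ≡ 1 (mod 379), since |⟨156⟩| = 189.
87^189 mod 379 = 1.
Since 1 = 1, 87 lies in the subgroup.

yes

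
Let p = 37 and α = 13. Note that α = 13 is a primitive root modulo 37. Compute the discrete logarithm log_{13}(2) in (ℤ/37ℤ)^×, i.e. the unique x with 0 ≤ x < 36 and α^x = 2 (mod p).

23

Successive powers of 13 modulo 37:
  13^0=1  13^1=13  13^2=21  13^3=14  13^4=34  13^5=35
  13^6=11  13^7=32  13^8=9  13^9=6  13^10=4  13^11=15
  13^12=10  13^13=19  13^14=25  13^15=29  13^16=7  13^17=17
  13^18=36  13^19=24  13^20=16  13^21=23  13^22=3  13^23=2
So 13^23 ≡ 2 (mod 37), giving x = 23.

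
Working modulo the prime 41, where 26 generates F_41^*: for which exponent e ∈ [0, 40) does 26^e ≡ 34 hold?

Successive powers of 26 modulo 41:
  26^0=1  26^1=26  26^2=20  26^3=28  26^4=31  26^5=27
  26^6=5  26^7=7  26^8=18  26^9=17  26^10=32  26^11=12
  26^12=25  26^13=35  26^14=8  26^15=3  26^16=37  26^17=19
  26^18=2  26^19=11  26^20=40  26^21=15  26^22=21  26^23=13
  26^24=10  26^25=14  26^26=36  26^27=34
So 26^27 ≡ 34 (mod 41), giving e = 27.

27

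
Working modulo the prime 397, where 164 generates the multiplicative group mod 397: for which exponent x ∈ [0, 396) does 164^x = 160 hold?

Baby-step giant-step with m = ceil(sqrt(396)) = 20.
Baby table (164^j mod 397 for j=0..19):
  0:1  1:164  2:297  3:274  4:75  5:390  6:43  7:303
  8:67  9:269  10:49  11:96  12:261  13:325  14:102  15:54
  16:122  17:158  18:107  19:80
Giant step factor: 164^(-20) ≡ 209 (mod 397).
Scan 160·209^i mod 397 for i = 0, 1, …:
  i=0: 160   i=1: 92   i=2: 172   i=3: 218
  i=4: 304   i=5: 16   i=6: 168   i=7: 176
  i=8: 260   i=9: 348     …   i=18: 82
  i=19: 67
Match at i=19, j=8: x = 19·20 + 8 = 388.

388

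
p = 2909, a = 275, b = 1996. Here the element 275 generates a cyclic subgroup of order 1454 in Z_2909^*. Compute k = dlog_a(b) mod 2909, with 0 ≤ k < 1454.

Baby-step giant-step with m = ceil(sqrt(1454)) = 39.
Baby table (275^j mod 2909 for j=0..38):
  0:1  1:275  2:2900  3:434  4:81  5:1912  6:2180  7:246
  8:743  9:695  10:2040  11:2472  12:2003  13:1024  14:2336  15:2420
  16:2248  17:1492  18:131  19:1117  20:1730  21:1583  22:1884  23:298
  24:498  25:227  26:1336  27:866  28:2521  29:933  30:583  31:330
  32:571  33:2848  34:679  35:549  36:2616  37:877  38:2637
Giant step factor: 275^(-39) ≡ 2473 (mod 2909).
Scan 1996·2473^i mod 2909 for i = 0, 1, …:
  i=0: 1996   i=1: 2444   i=2: 2019   i=3: 1143
  i=4: 2000   i=5: 700   i=6: 245   i=7: 813
  i=8: 430   i=9: 1605     …   i=32: 812
  i=33: 866
Match at i=33, j=27: k = 33·39 + 27 = 1314.

1314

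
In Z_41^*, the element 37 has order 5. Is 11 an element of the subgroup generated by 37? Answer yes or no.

11 ∈ ⟨37⟩ iff 11^5 ≡ 1 (mod 41), since |⟨37⟩| = 5.
11^5 mod 41 = 3.
Since 3 ≠ 1, 11 does not lie in the subgroup.

no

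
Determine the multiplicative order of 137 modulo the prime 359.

358

The order of 137 must divide p − 1 = 358 = 2 · 179.
Divisors: 1, 2, 179, 358.
Check each in increasing order: 137^1 ≡ 137;  137^2 ≡ 101;  137^179 ≡ 358;  137^358 ≡ 1.
Smallest exponent giving 1 is 358.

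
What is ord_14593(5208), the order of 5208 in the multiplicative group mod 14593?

7296

The order of 5208 must divide p − 1 = 14592 = 2^8 · 3 · 19.
Divisors: 1, 2, 3, 4, 6, 8, 12, 16, 19, 24, 32, 38, 48, 57, 64, 76, 96, 114, 128, 152, 192, 228, 256, 304, 384, 456, 608, 768, 912, 1216, 1824, 2432, 3648, 4864, 7296, 14592.
Check each in increasing order: 5208^1 ≡ 5208;  5208^2 ≡ 9470;  5208^3 ≡ 10013;  5208^4 ≡ 6915;  5208^6 ≡ 6259;  5208^8 ≡ 10557;  5208^12 ≡ 7469;  5208^16 ≡ 3508;  5208^19 ≡ 253;  5208^24 ≡ 11515;  5208^32 ≡ 4165;  5208^38 ≡ 5637;  5208^48 ≡ 3227;  5208^57 ≡ 10640;  5208^64 ≡ 10741;  5208^76 ≡ 6808;  5208^96 ≡ 8720;  5208^114 ≡ 11699;  5208^128 ≡ 11416;  5208^152 ≡ 1496;  5208^192 ≡ 8870;  5208^228 ≡ 13447;  5208^256 ≡ 9566;  5208^304 ≡ 5287;  5208^384 ≡ 6037;  5208^456 ≡ 14539;  5208^608 ≡ 6774;  5208^768 ≡ 6648;  5208^912 ≡ 2916;  5208^1216 ≡ 6684;  5208^1824 ≡ 9930;  5208^2432 ≡ 6683;  5208^3648 ≡ 14592;  5208^4864 ≡ 7909;  5208^7296 ≡ 1.
Smallest exponent giving 1 is 7296.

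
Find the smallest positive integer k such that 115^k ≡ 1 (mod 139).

The order of 115 must divide p − 1 = 138 = 2 · 3 · 23.
Divisors: 1, 2, 3, 6, 23, 46, 69, 138.
Check each in increasing order: 115^1 ≡ 115;  115^2 ≡ 20;  115^3 ≡ 76;  115^6 ≡ 77;  115^23 ≡ 43;  115^46 ≡ 42;  115^69 ≡ 138;  115^138 ≡ 1.
Smallest exponent giving 1 is 138.

138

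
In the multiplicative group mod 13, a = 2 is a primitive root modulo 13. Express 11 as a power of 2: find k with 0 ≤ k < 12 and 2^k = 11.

7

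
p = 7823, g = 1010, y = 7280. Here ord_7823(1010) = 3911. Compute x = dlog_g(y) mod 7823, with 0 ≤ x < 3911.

1700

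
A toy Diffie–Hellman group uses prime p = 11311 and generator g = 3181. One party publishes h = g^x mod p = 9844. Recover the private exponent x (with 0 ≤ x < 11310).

Baby-step giant-step with m = ceil(sqrt(11310)) = 107.
Baby table (3181^j mod 11311 for j=0..106):
  0:1  1:3181  2:6727  3:9486  4:8529  5:6971  6:5191  7:9822
  8:2800  9:5043  10:2785  11:2572  12:3679  13:7325  14:165  15:4559
  16:1477  17:4272  18:4721  19:7804  20:8190  21:3157  22:9560  23:6392
  24:7085  25:5873  26:7552  27:9659  28:4603  29:5709  30:6174  31:3598
  32:9817  33:9517  34:5341  35:599  36:5171  37:2757  38:3992  39:7610
  40:1870  41:10195  42:1658  43:3172  44:720  45:5498  46:2332  47:9387
  48:10318  49:8347  50:4890  51:2465  52:2642  53:129  54:3153  55:8147
  56:2106  57:3074  58:5690  59:2290  60:206  61:10559  62:5820  63:8624
  64:3769  65:10840  66:6112  67:9974  68:11250  69:9557  70:8160  71:9526
  72:37  73:4587  74:57  75:341  76:10176  77:9085  78:11091  79:1462
  80:1801  81:5615  82:1246  83:4676  84:391  85:10872  86:6105  87:10329
  88:9405  89:11021  90:5012  91:5973  92:8944  93:3699  94:3079  95:10284
  96:1992  97:2392  98:7960  99:6742  100:646  101:7635  102:2218  103:8705
  104:1277  105:1488  106:5330
Giant step factor: 3181^(-107) ≡ 10966 (mod 11311).
Scan 9844·10966^i mod 11311 for i = 0, 1, …:
  i=0: 9844   i=1: 8431   i=2: 9543   i=3: 10477
  i=4: 4955   i=5: 9797   i=6: 2024   i=7: 3002
  i=8: 4922   i=9: 9871     …   i=69: 2380
  i=70: 4603
Match at i=70, j=28: x = 70·107 + 28 = 7518.

7518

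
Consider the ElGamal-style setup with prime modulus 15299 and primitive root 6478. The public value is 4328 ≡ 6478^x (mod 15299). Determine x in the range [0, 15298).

6097

Baby-step giant-step with m = ceil(sqrt(15298)) = 124.
Baby table (6478^j mod 15299 for j=0..123):
  0:1  1:6478  2:14626  3:521  4:9258  5:1244  6:11358  7:4233
  8:5566  9:12104  10:2337  11:8375  12:2996  13:8956  14:3160  15:418
  16:15180  17:9367  18:3592  19:14496  20:15125  21:4954  22:10009  23:1140
  24:10802  25:13029  26:12578  27:13109  28:10652  29:5166  30:6435  31:11454
  32:14161  33:2154  34:924  35:3763  36:5407  37:7135  38:2251  39:2031
  40:14977  41:10047  42:2520  43:527  44:2229  45:12505  46:14484  47:13884
  48:13030  49:3757  50:12436  51:11173  52:14424  53:7679  54:7513  55:3095
  56:7720  57:13028  58:6100  59:13782  60:10131  61:11207  62:5191  63:96
  64:9928  65:11887  66:4119  67:1426  68:12331  69:4139  70:8594  71:14170
  72:14559  73:10166  74:8452  75:12234  76:3032  77:12679  78:9530  79:3875
  80:11890  81:8254  82:14706  83:13894  84:1315  85:12326  86:2347  87:11959
  88:11565  89:14166  90:3946  91:12858  92:6368  93:5800  94:13355  95:13144
  96:7897  97:12209  98:9371  99:14205  100:11804  101:1910  102:11388  103:14985
  104:675  105:12435  106:4695  107:15097  108:7158  109:13554  110:1851  111:11661
  112:8795  113:534  114:1678  115:7794  116:2832  117:2195  118:6439  119:6768
  120:11469  121:4238  122:7358  123:8739
Giant step factor: 6478^(-124) ≡ 14361 (mod 15299).
Scan 4328·14361^i mod 15299 for i = 0, 1, …:
  i=0: 4328   i=1: 9870   i=2: 13134   i=3: 11302
  i=4: 931   i=5: 14064   i=6: 11005   i=7: 4135
  i=8: 7316   i=9: 6843     …   i=48: 4268
  i=49: 4954
Match at i=49, j=21: x = 49·124 + 21 = 6097.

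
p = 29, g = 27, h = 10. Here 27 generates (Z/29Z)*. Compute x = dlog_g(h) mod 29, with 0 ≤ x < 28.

9

Successive powers of 27 modulo 29:
  27^0=1  27^1=27  27^2=4  27^3=21  27^4=16  27^5=26
  27^6=6  27^7=17  27^8=24  27^9=10
So 27^9 ≡ 10 (mod 29), giving x = 9.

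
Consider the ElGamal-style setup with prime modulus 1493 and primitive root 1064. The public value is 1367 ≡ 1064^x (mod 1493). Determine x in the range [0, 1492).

233

Baby-step giant-step with m = ceil(sqrt(1492)) = 39.
Baby table (1064^j mod 1493 for j=0..38):
  0:1  1:1064  2:402  3:730  4:360  5:832  6:1392  7:32
  8:1202  9:920  10:965  11:1069  12:1243  13:1247  14:1024  15:1139
  16:1073  17:1020  18:1362  19:958  20:1086  21:1415  22:616  23:1490
  24:1287  25:287  26:796  27:413  28:490  29:303  30:1397  31:873
  32:226  33:91  34:1272  35:750  36:738  37:1407  38:1062
Giant step factor: 1064^(-39) ≡ 833 (mod 1493).
Scan 1367·833^i mod 1493 for i = 0, 1, …:
  i=0: 1367   i=1: 1045   i=2: 66   i=3: 1230
  i=4: 392   i=5: 1062
Match at i=5, j=38: x = 5·39 + 38 = 233.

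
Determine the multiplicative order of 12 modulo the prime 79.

26

The order of 12 must divide p − 1 = 78 = 2 · 3 · 13.
Divisors: 1, 2, 3, 6, 13, 26, 39, 78.
Check each in increasing order: 12^1 ≡ 12;  12^2 ≡ 65;  12^3 ≡ 69;  12^6 ≡ 21;  12^13 ≡ 78;  12^26 ≡ 1.
Smallest exponent giving 1 is 26.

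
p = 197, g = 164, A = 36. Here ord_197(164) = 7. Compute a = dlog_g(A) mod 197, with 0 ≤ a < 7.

5

Successive powers of 164 modulo 197:
  164^0=1  164^1=164  164^2=104  164^3=114  164^4=178  164^5=36
So 164^5 ≡ 36 (mod 197), giving a = 5.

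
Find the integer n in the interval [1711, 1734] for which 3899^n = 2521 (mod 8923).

1727

Compute 3899^1711 mod 8923 = 8570, then multiply by 3899 repeatedly:
  3899^1711=8570  3899^1712=6718  3899^1713=4477  3899^1714=2435  3899^1715=8916
  3899^1716=8399  3899^1717=291  3899^1718=1388  3899^1719=4474  3899^1720=8584
  3899^1721=7766  3899^1722=3895  3899^1723=8582  3899^1724=8891  3899^1725=154
  3899^1726=2605  3899^1727=2521
Found 2521 at exponent 1727.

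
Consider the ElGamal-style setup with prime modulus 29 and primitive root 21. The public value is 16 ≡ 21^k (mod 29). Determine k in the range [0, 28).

20

Successive powers of 21 modulo 29:
  21^0=1  21^1=21  21^2=6  21^3=10  21^4=7  21^5=2
  21^6=13  21^7=12  21^8=20  21^9=14  21^10=4  21^11=26
  21^12=24  21^13=11  21^14=28  21^15=8  21^16=23  21^17=19
  21^18=22  21^19=27  21^20=16
So 21^20 ≡ 16 (mod 29), giving k = 20.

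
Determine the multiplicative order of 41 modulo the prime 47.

The order of 41 must divide p − 1 = 46 = 2 · 23.
Divisors: 1, 2, 23, 46.
Check each in increasing order: 41^1 ≡ 41;  41^2 ≡ 36;  41^23 ≡ 46;  41^46 ≡ 1.
Smallest exponent giving 1 is 46.

46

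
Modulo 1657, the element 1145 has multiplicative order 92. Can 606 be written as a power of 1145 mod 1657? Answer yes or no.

no

606 ∈ ⟨1145⟩ iff 606^92 ≡ 1 (mod 1657), since |⟨1145⟩| = 92.
606^92 mod 1657 = 71.
Since 71 ≠ 1, 606 does not lie in the subgroup.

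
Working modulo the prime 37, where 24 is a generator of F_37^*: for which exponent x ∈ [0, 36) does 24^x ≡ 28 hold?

26

Successive powers of 24 modulo 37:
  24^0=1  24^1=24  24^2=21  24^3=23  24^4=34  24^5=2
  24^6=11  24^7=5  24^8=9  24^9=31  24^10=4  24^11=22
  24^12=10  24^13=18  24^14=25  24^15=8  24^16=7  24^17=20
  24^18=36  24^19=13  24^20=16  24^21=14  24^22=3  24^23=35
  24^24=26  24^25=32  24^26=28
So 24^26 ≡ 28 (mod 37), giving x = 26.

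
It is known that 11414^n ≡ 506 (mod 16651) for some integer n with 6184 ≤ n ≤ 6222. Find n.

Compute 11414^6184 mod 16651 = 9455, then multiply by 11414 repeatedly:
  11414^6184=9455  11414^6185=4239  11414^6186=12791  11414^6187=506
Found 506 at exponent 6187.

6187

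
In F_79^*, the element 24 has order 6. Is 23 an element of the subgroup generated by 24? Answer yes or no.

⟨24⟩ has order 6; its elements mod 79 are {1, 23, 24, 55, 56, 78}.
23 is in this set.

yes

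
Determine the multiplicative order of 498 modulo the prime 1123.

374

The order of 498 must divide p − 1 = 1122 = 2 · 3 · 11 · 17.
Divisors: 1, 2, 3, 6, 11, 17, 22, 33, 34, 51, 66, 102, 187, 374, 561, 1122.
Check each in increasing order: 498^1 ≡ 498;  498^2 ≡ 944;  498^3 ≡ 698;  498^6 ≡ 945;  498^11 ≡ 907;  498^17 ≡ 266;  498^22 ≡ 613;  498^33 ≡ 106;  498^34 ≡ 7;  498^51 ≡ 739;  498^66 ≡ 6;  498^102 ≡ 343;  498^187 ≡ 1122;  498^374 ≡ 1.
Smallest exponent giving 1 is 374.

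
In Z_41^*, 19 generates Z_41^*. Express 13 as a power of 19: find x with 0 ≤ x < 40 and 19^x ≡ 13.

39

Successive powers of 19 modulo 41:
  19^0=1  19^1=19  19^2=33  19^3=12  19^4=23  19^5=27
  19^6=21  19^7=30  19^8=37  19^9=6  19^10=32  19^11=34
  19^12=31  19^13=15  19^14=39  19^15=3  19^16=16  19^17=17
  19^18=36  19^19=28  19^20=40  19^21=22  19^22=8  19^23=29
  19^24=18  19^25=14  19^26=20  19^27=11  19^28=4  19^29=35
  19^30=9  19^31=7  19^32=10  19^33=26  19^34=2  19^35=38
  19^36=25  19^37=24  19^38=5  19^39=13
So 19^39 ≡ 13 (mod 41), giving x = 39.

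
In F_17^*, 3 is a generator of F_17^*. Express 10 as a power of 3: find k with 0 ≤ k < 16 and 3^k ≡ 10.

Successive powers of 3 modulo 17:
  3^0=1  3^1=3  3^2=9  3^3=10
So 3^3 ≡ 10 (mod 17), giving k = 3.

3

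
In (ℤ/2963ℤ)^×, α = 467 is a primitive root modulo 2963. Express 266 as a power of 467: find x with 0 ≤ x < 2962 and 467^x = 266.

Baby-step giant-step with m = ceil(sqrt(2962)) = 55.
Baby table (467^j mod 2963 for j=0..54):
  0:1  1:467  2:1790  3:364  4:1097  5:2663  6:2124  7:2266
  8:431  9:2756  10:1110  11:2808  12:1690  13:1072  14:2840  15:1819
  16:2055  17:2636  18:1367  19:1344  20:2455  21:2767  22:321  23:1757
  24:2731  25:1287  26:2503  27:1479  28:314  29:1451  30:2053  31:1702
  32:750  33:616  34:261  35:404  36:1999  37:188  38:1869  39:1701
  40:283  41:1789  42:2860  43:2270  44:2299  45:1027  46:2566  47:1270
  48:490  49:679  50:52  51:580  52:1227  53:1150  54:747
Giant step factor: 467^(-55) ≡ 385 (mod 2963).
Scan 266·385^i mod 2963 for i = 0, 1, …:
  i=0: 266   i=1: 1668   i=2: 2172   i=3: 654
  i=4: 2898   i=5: 1642   i=6: 1051   i=7: 1667
  i=8: 1787   i=9: 579     …   i=16: 2704
  i=17: 1027
Match at i=17, j=45: x = 17·55 + 45 = 980.

980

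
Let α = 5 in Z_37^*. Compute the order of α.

The order of 5 must divide p − 1 = 36 = 2^2 · 3^2.
Divisors: 1, 2, 3, 4, 6, 9, 12, 18, 36.
Check each in increasing order: 5^1 ≡ 5;  5^2 ≡ 25;  5^3 ≡ 14;  5^4 ≡ 33;  5^6 ≡ 11;  5^9 ≡ 6;  5^12 ≡ 10;  5^18 ≡ 36;  5^36 ≡ 1.
Smallest exponent giving 1 is 36.

36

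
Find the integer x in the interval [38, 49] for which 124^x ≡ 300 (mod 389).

43

Compute 124^38 mod 389 = 311, then multiply by 124 repeatedly:
  124^38=311  124^39=53  124^40=348  124^41=362  124^42=153
  124^43=300
Found 300 at exponent 43.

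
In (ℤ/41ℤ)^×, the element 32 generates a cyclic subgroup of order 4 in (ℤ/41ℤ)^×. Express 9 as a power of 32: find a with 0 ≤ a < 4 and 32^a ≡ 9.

3

Successive powers of 32 modulo 41:
  32^0=1  32^1=32  32^2=40  32^3=9
So 32^3 ≡ 9 (mod 41), giving a = 3.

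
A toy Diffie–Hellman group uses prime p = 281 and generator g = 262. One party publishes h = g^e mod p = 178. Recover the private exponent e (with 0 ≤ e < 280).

Successive powers of 262 modulo 281:
  262^0=1  262^1=262  262^2=80  262^3=166  262^4=218  262^5=73
  262^6=18  262^7=220  262^8=35  262^9=178
So 262^9 ≡ 178 (mod 281), giving e = 9.

9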